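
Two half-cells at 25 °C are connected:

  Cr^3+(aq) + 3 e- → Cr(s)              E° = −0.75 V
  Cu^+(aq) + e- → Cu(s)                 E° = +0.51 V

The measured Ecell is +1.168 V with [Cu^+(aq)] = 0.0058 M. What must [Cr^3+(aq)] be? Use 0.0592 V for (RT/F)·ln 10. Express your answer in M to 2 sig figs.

The Cu⁺/Cu couple has the larger reduction potential, so it is the cathode: E°cell = +0.51 − (−0.75) = +1.26 V and n = 3.
From the Nernst equation, log Q = n(E° − E)/0.0592 = 3·(+1.26 − (+1.168))/0.0592 = 4.662.
The balanced reaction is 3 Cu^+(aq) + Cr(s) → 3 Cu(s) + Cr^3+(aq), so Q = [Cr^3+(aq)] / [Cu^+(aq)]^3.
Solving for the unknown gives log [Cr^3+(aq)] = −2.048, so [Cr^3+(aq)] ≈ 0.0090 M.

0.0090 M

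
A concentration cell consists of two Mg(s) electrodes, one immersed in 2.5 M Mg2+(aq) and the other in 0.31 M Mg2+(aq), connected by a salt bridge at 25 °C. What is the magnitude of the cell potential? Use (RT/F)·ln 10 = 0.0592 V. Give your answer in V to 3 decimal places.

For a concentration cell E°cell = 0, since both electrodes use the same couple.
The compartment with the higher Mg2+(aq) concentration (2.5 M) acts as the cathode; ions are reduced there and produced at the dilute (0.31 M) anode.
With n = 2, Ecell = −(0.0592/2)·log([dilute]/[conc]) = −(0.0592/2)·log(0.31/2.5) = +0.027 V.

0.027 V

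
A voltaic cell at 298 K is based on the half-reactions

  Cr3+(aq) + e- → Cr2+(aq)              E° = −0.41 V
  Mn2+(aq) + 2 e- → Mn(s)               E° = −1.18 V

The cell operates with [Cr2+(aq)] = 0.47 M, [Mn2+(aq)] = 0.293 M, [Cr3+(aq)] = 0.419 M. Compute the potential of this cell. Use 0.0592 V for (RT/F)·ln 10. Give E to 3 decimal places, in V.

The Cr³⁺/Cr²⁺ couple has the more positive E°, so it is the cathode; Mn²⁺/Mn is the anode.
E°cell = −0.41 − (−1.18) = +0.77 V, with n = 2 electrons transferred.
For the overall reaction 2 Cr3+(aq) + Mn(s) → 2 Cr2+(aq) + Mn2+(aq), Q = ([Cr2+(aq)]^2·[Mn2+(aq)]) / [Cr3+(aq)]^2 = 0.369, giving log Q = −0.433.
E = E° − (0.0592/n)·log Q = +0.77 − (0.0592/2)(−0.433) = +0.783 V.

+0.783 V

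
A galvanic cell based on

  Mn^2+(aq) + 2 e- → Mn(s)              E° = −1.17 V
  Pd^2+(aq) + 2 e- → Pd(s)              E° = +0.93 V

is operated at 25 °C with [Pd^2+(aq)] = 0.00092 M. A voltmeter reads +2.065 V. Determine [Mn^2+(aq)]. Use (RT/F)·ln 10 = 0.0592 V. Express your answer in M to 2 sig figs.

0.014 M

With Pd²⁺/Pd at the cathode and Mn²⁺/Mn at the anode, E°cell = +0.93 − (−1.17) = +2.10 V (n = 2).
From the Nernst equation, log Q = n(E° − E)/0.0592 = 2·(+2.10 − (+2.065))/0.0592 = 1.182.
Balancing electrons gives Pd^2+(aq) + Mn(s) → Pd(s) + Mn^2+(aq); thus Q = [Mn^2+(aq)] / [Pd^2+(aq)].
Solving for the unknown gives log [Mn^2+(aq)] = −1.854, so [Mn^2+(aq)] ≈ 0.014 M.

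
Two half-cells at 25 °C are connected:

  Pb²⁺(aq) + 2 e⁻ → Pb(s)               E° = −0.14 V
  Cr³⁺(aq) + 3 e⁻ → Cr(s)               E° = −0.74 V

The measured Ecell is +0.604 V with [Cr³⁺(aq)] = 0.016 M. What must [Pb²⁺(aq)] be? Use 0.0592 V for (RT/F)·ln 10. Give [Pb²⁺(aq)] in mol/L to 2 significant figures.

Pb²⁺/Pb is the cathode (higher E°); E°cell = −0.14 − (−0.74) = +0.60 V with n = 6.
Since E = E° − (0.0592/n)·log Q, log Q = n(E° − E)/0.0592 = −0.405.
The balanced reaction is 3 Pb²⁺(aq) + 2 Cr(s) → 3 Pb(s) + 2 Cr³⁺(aq), so Q = [Cr³⁺(aq)]^2 / [Pb²⁺(aq)]^3.
Substituting the known concentrations and solving, log [Pb²⁺(aq)] = −1.062 and [Pb²⁺(aq)] = 0.087 M.

0.087 M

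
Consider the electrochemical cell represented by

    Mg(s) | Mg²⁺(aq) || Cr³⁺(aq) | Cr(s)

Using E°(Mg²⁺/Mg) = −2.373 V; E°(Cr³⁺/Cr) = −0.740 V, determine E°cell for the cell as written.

By convention the left-hand electrode in cell notation is the anode (oxidation) and the right-hand electrode is the cathode (reduction).
E°cell = E°(right) − E°(left) = −0.740 − (−2.373) = +1.633 V.

+1.633 V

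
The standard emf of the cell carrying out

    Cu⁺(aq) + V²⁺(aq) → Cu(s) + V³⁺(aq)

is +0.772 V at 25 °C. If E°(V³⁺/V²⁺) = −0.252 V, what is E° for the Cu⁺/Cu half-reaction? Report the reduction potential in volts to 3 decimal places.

In the reaction as written the Cu⁺/Cu couple is reduced (cathode) and V³⁺/V²⁺ is oxidized (anode), so E°cell = E°(Cu⁺/Cu) − E°(V³⁺/V²⁺).
E°(Cu⁺/Cu) = E°cell + E°(anode) = +0.772 + (−0.252) = +0.520 V.

+0.520 V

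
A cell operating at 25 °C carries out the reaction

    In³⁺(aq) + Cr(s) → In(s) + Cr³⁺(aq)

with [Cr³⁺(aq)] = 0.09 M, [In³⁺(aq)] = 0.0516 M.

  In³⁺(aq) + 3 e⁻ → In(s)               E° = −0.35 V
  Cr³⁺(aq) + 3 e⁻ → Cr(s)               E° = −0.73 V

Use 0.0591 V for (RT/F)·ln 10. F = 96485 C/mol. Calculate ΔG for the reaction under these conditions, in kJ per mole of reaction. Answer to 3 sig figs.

The standard cell potential is −0.35 − (−0.73) = +0.38 V, with n = 3 electrons in the balanced equation.
Q = [Cr³⁺(aq)] / [In³⁺(aq)] = 1.74, so log Q = 0.242 and E = +0.38 − (0.0591/3)(0.242) = +0.3752 V.
Then ΔG = −nFE = −3 × 96485 × +0.3752 J/mol = −109 kJ/mol.

−109 kJ/mol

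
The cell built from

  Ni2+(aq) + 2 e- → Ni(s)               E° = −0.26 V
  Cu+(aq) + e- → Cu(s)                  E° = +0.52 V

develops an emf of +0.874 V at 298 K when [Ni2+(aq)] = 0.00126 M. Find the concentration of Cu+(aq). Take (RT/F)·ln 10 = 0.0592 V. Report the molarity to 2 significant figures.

1.4 M

With Cu⁺/Cu at the cathode and Ni²⁺/Ni at the anode, E°cell = +0.52 − (−0.26) = +0.78 V (n = 2).
Rearranging E = E° − (0.0592/n)·log Q gives log Q = 2(+0.78 − (+0.874))/0.0592 = −3.176.
Balancing electrons gives 2 Cu+(aq) + Ni(s) → 2 Cu(s) + Ni2+(aq); thus Q = [Ni2+(aq)] / [Cu+(aq)]^2.
Isolating [Cu+(aq)] in Q = 10^{−3.176} yields log [Cu+(aq)] = 0.138, i.e. 1.4 M.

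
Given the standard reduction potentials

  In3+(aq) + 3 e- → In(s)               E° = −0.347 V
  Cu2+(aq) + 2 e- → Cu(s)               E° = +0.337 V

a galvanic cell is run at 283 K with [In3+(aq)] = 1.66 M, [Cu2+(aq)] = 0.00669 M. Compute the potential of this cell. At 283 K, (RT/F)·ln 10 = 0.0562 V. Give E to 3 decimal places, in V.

+0.619 V

The Cu²⁺/Cu couple has the more positive E°, so it is the cathode; In³⁺/In is the anode.
E°cell = E°cat − E°an = +0.337 − (−0.347) = +0.684 V; n = 6.
For the overall reaction 3 Cu2+(aq) + 2 In(s) → 3 Cu(s) + 2 In3+(aq), Q = [In3+(aq)]^2 / [Cu2+(aq)]^3 = 9.2×10^6, giving log Q = 6.964.
By the Nernst equation, E = +0.684 − (0.0562/6)·(6.964) = +0.619 V.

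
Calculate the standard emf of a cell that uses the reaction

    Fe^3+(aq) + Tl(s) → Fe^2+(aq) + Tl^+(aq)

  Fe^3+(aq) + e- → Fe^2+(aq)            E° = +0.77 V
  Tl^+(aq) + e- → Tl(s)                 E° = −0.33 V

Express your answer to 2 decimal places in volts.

Fe^3+(aq) gains electrons, so the Fe³⁺/Fe²⁺ couple is the cathode; the Tl⁺/Tl couple is the anode.
E°cell = E°(cathode) − E°(anode) = +0.77 − (−0.33) = +1.10 V.

+1.10 V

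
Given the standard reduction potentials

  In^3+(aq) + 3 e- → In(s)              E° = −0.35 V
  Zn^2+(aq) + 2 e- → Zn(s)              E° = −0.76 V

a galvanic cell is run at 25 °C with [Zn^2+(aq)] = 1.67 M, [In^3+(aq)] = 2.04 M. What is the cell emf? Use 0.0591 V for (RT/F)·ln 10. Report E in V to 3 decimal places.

+0.410 V

Since E°(In³⁺/In) > E°(Zn²⁺/Zn), In³⁺/In serves as the cathode.
E°cell = E°cat − E°an = −0.35 − (−0.76) = +0.41 V; n = 6.
The balanced reaction is 2 In^3+(aq) + 3 Zn(s) → 2 In(s) + 3 Zn^2+(aq), so Q = [Zn^2+(aq)]^3 / [In^3+(aq)]^2 = 1.12 and log Q = 0.049.
E = E° − (0.0591/n)·log Q = +0.41 − (0.0591/6)(0.049) = +0.410 V.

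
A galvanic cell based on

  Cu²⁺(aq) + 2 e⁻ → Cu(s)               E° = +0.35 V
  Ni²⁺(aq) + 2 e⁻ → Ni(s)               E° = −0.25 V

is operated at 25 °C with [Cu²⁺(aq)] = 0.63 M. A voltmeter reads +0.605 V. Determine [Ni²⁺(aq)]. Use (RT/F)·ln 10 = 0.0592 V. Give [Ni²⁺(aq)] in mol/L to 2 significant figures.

The Cu²⁺/Cu couple has the larger reduction potential, so it is the cathode: E°cell = +0.35 − (−0.25) = +0.60 V and n = 2.
From the Nernst equation, log Q = n(E° − E)/0.0592 = 2·(+0.60 − (+0.605))/0.0592 = −0.169.
The balanced reaction is Cu²⁺(aq) + Ni(s) → Cu(s) + Ni²⁺(aq), so Q = [Ni²⁺(aq)] / [Cu²⁺(aq)].
Substituting the known concentrations and solving, log [Ni²⁺(aq)] = −0.370 and [Ni²⁺(aq)] = 0.43 M.

0.43 M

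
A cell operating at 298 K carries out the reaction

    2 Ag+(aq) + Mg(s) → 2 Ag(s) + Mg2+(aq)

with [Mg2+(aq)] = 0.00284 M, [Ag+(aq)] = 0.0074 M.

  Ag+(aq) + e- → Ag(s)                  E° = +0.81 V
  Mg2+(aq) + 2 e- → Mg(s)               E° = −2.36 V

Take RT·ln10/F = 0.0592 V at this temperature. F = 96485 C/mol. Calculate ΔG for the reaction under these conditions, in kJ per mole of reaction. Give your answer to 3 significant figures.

−602 kJ/mol

E°cell = +0.81 − (−2.36) = +3.17 V; the balanced reaction transfers n = 2 electrons.
Here Q = [Mg2+(aq)] / [Ag+(aq)]^2 = 51.9 (log Q = 1.715), giving E = +3.17 − (0.0592/2)·(1.715) = +3.1192 V.
ΔG = −nFE = −(2)(96485)(+3.1192) J/mol = −602 kJ/mol.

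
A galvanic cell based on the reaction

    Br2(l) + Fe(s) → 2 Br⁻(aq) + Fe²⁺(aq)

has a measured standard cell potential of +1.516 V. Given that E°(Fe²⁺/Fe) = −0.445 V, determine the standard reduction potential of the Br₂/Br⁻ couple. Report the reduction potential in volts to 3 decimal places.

In the reaction as written the Br₂/Br⁻ couple is reduced (cathode) and Fe²⁺/Fe is oxidized (anode), so E°cell = E°(Br₂/Br⁻) − E°(Fe²⁺/Fe).
E°(Br₂/Br⁻) = E°cell + E°(anode) = +1.516 + (−0.445) = +1.071 V.

+1.071 V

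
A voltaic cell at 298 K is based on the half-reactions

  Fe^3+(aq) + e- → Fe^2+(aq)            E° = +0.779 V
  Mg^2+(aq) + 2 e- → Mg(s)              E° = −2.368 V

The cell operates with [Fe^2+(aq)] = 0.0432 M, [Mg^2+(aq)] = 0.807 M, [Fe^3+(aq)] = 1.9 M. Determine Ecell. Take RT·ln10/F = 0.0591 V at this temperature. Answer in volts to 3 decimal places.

+3.247 V

Since E°(Fe³⁺/Fe²⁺) > E°(Mg²⁺/Mg), Fe³⁺/Fe²⁺ serves as the cathode.
E°cell = +0.779 − (−2.368) = +3.147 V, with n = 2 electrons transferred.
Balancing gives 2 Fe^3+(aq) + Mg(s) → 2 Fe^2+(aq) + Mg^2+(aq); hence Q = ([Fe^2+(aq)]^2·[Mg^2+(aq)]) / [Fe^3+(aq)]^2 = 0.000417 (log Q = −3.380).
By the Nernst equation, E = +3.147 − (0.0591/2)·(−3.380) = +3.247 V.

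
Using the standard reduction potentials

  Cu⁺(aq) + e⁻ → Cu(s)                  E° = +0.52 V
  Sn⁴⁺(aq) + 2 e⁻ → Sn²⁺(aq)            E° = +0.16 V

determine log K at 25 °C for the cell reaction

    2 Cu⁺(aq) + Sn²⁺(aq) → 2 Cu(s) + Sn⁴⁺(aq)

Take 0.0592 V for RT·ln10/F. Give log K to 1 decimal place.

log K = 12.2

The Cu⁺/Cu couple is reduced (cathode); E°cell = +0.52 − (+0.16) = +0.36 V with n = 2.
At equilibrium E = 0, so log K = nE°cell / 0.0592 = (2)(+0.36) / 0.0592 = 12.2.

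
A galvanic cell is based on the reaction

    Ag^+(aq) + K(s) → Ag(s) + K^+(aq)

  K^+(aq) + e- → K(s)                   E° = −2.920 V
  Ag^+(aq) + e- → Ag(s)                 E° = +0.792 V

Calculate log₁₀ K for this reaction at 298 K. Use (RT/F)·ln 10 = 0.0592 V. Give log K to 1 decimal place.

log K = 62.7

The Ag⁺/Ag couple is reduced (cathode); E°cell = +0.792 − (−2.920) = +3.712 V with n = 1.
At equilibrium E = 0, so log K = nE°cell / 0.0592 = (1)(+3.712) / 0.0592 = 62.7.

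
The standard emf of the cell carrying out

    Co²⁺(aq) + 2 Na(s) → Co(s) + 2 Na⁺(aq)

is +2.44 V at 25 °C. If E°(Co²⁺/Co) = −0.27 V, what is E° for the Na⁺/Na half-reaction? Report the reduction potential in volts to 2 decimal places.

In the reaction as written the Co²⁺/Co couple is reduced (cathode) and Na⁺/Na is oxidized (anode), so E°cell = E°(Co²⁺/Co) − E°(Na⁺/Na).
E°(Na⁺/Na) = E°(cathode) − E°cell = −0.27 − (+2.44) = −2.71 V.

−2.71 V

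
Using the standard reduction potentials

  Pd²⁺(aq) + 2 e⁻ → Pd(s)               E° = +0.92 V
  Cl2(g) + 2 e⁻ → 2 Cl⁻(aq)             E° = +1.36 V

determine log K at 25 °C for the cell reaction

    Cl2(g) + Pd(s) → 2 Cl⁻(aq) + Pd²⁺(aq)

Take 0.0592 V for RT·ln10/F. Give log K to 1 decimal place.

log K = 14.9

The Cl₂/Cl⁻ couple is reduced (cathode); E°cell = +1.36 − (+0.92) = +0.44 V with n = 2.
At equilibrium E = 0, so log K = nE°cell / 0.0592 = (2)(+0.44) / 0.0592 = 14.9.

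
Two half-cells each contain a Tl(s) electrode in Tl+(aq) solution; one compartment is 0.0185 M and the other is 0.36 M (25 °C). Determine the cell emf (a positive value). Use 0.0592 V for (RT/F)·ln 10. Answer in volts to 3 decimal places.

0.076 V

For a concentration cell E°cell = 0, since both electrodes use the same couple.
The compartment with the higher Tl+(aq) concentration (0.36 M) acts as the cathode; ions are reduced there and produced at the dilute (0.0185 M) anode.
With n = 1, Ecell = −(0.0592/1)·log([dilute]/[conc]) = −(0.0592/1)·log(0.0185/0.36) = +0.076 V.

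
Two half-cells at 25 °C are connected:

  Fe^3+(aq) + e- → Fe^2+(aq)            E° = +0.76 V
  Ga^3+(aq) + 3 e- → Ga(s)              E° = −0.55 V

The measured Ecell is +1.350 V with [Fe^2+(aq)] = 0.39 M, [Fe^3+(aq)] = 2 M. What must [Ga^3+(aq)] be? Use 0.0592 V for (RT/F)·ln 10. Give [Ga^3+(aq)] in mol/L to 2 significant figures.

With Fe³⁺/Fe²⁺ at the cathode and Ga³⁺/Ga at the anode, E°cell = +0.76 − (−0.55) = +1.31 V (n = 3).
Since E = E° − (0.0592/n)·log Q, log Q = n(E° − E)/0.0592 = −2.027.
For 3 Fe^3+(aq) + Ga(s) → 3 Fe^2+(aq) + Ga^3+(aq), the reaction quotient is Q = ([Fe^2+(aq)]^3·[Ga^3+(aq)]) / [Fe^3+(aq)]^3.
Solving for the unknown gives log [Ga^3+(aq)] = 0.103, so [Ga^3+(aq)] ≈ 1.3 M.

1.3 M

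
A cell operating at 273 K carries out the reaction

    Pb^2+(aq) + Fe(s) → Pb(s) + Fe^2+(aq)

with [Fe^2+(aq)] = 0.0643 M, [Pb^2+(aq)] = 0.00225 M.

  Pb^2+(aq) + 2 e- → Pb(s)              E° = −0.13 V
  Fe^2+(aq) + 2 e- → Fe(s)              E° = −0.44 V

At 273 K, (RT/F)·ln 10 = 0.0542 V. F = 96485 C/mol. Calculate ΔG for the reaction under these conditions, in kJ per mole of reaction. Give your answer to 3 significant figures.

−52.2 kJ/mol

E°cell = −0.13 − (−0.44) = +0.31 V; the balanced reaction transfers n = 2 electrons.
Q = [Fe^2+(aq)] / [Pb^2+(aq)] = 28.6, so log Q = 1.456 and E = +0.31 − (0.0542/2)(1.456) = +0.2705 V.
ΔG = −nFE = −(2)(96485)(+0.2705) J/mol = −52.2 kJ/mol.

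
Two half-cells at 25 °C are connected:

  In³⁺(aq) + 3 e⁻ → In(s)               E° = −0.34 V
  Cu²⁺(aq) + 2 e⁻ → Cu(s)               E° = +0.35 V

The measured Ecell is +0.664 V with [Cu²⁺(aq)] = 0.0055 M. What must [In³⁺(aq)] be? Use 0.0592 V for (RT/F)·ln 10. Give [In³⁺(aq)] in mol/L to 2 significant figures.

With Cu²⁺/Cu at the cathode and In³⁺/In at the anode, E°cell = +0.35 − (−0.34) = +0.69 V (n = 6).
From the Nernst equation, log Q = n(E° − E)/0.0592 = 6·(+0.69 − (+0.664))/0.0592 = 2.635.
The balanced reaction is 3 Cu²⁺(aq) + 2 In(s) → 3 Cu(s) + 2 In³⁺(aq), so Q = [In³⁺(aq)]^2 / [Cu²⁺(aq)]^3.
Substituting the known concentrations and solving, log [In³⁺(aq)] = −2.072 and [In³⁺(aq)] = 0.0085 M.

0.0085 M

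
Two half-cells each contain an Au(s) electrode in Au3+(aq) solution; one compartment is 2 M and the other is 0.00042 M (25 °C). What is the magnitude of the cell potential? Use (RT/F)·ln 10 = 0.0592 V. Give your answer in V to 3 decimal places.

0.073 V

For a concentration cell E°cell = 0, since both electrodes use the same couple.
The compartment with the higher Au3+(aq) concentration (2 M) acts as the cathode; ions are reduced there and produced at the dilute (0.00042 M) anode.
With n = 3, Ecell = −(0.0592/3)·log([dilute]/[conc]) = −(0.0592/3)·log(0.00042/2) = +0.073 V.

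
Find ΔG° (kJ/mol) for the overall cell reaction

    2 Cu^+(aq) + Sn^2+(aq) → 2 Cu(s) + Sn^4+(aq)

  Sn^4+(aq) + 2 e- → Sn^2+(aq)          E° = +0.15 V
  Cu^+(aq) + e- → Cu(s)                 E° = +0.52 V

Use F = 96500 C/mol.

−71.4 kJ/mol

In the reaction as written Cu^+(aq) is reduced, so the Cu⁺/Cu couple is the cathode and Sn⁴⁺/Sn²⁺ is the anode.
E°cell = +0.52 − (+0.15) = +0.37 V; balancing electrons gives n = 2.
ΔG° = −nFE°cell = −(2)(96500)(+0.37) J/mol = −71.4 kJ/mol.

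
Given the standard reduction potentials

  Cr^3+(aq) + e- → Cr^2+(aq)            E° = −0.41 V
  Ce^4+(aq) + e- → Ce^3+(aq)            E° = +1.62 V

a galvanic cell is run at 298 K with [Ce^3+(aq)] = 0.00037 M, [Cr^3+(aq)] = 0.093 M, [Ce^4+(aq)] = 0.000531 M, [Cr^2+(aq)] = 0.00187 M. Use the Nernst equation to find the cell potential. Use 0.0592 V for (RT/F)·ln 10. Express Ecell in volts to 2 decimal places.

The Ce⁴⁺/Ce³⁺ couple has the more positive E°, so it is the cathode; Cr³⁺/Cr²⁺ is the anode.
E°cell = E°cat − E°an = +1.62 − (−0.41) = +2.03 V; n = 1.
Balancing gives Ce^4+(aq) + Cr^2+(aq) → Ce^3+(aq) + Cr^3+(aq); hence Q = ([Ce^3+(aq)]·[Cr^3+(aq)]) / ([Ce^4+(aq)]·[Cr^2+(aq)]) = 34.7 (log Q = 1.540).
E = E° − (0.0592/n)·log Q = +2.03 − (0.0592/1)(1.540) = +1.94 V.

+1.94 V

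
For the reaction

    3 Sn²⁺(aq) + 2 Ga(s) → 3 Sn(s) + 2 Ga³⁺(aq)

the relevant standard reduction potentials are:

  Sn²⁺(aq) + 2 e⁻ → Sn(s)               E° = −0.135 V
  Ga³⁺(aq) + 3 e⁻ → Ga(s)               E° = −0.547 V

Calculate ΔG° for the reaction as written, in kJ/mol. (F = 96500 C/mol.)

−239 kJ/mol

In the reaction as written Sn²⁺(aq) is reduced, so the Sn²⁺/Sn couple is the cathode and Ga³⁺/Ga is the anode.
E°cell = −0.135 − (−0.547) = +0.412 V; balancing electrons gives n = 6.
ΔG° = −nFE°cell = −(6)(96500)(+0.412) J/mol = −239 kJ/mol.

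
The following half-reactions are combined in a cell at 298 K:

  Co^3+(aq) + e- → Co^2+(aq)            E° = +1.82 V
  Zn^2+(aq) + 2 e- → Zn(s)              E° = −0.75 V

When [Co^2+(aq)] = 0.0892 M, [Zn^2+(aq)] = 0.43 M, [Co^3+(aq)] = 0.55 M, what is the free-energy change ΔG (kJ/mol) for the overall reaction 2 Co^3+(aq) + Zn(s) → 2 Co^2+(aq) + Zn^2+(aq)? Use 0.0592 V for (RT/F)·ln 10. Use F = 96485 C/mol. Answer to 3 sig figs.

With Co³⁺/Co²⁺ reduced at the cathode, E°cell = +1.82 − (−0.75) = +2.57 V and n = 2.
Here Q = ([Co^2+(aq)]^2·[Zn^2+(aq)]) / [Co^3+(aq)]^2 = 0.0113 (log Q = −1.947), giving E = +2.57 − (0.0592/2)·(−1.947) = +2.6276 V.
Then ΔG = −nFE = −2 × 96485 × +2.6276 J/mol = −507 kJ/mol.

−507 kJ/mol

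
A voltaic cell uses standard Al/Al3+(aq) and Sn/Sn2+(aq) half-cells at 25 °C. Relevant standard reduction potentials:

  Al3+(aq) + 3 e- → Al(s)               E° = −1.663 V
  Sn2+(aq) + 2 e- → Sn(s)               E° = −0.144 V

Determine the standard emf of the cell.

+1.519 V

Of the two couples in this cell, the one with the more positive reduction potential is reduced at the cathode: here that is Sn²⁺/Sn (−0.144 V); Al³⁺/Al (−1.663 V) is the anode.
E°cell = E°(cathode) − E°(anode) = −0.144 − (−1.663) = +1.519 V.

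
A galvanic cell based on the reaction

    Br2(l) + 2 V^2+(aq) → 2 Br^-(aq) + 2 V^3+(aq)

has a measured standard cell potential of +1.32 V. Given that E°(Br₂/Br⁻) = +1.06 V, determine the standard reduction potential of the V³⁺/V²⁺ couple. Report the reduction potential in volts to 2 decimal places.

−0.26 V

In the reaction as written the Br₂/Br⁻ couple is reduced (cathode) and V³⁺/V²⁺ is oxidized (anode), so E°cell = E°(Br₂/Br⁻) − E°(V³⁺/V²⁺).
E°(V³⁺/V²⁺) = E°(cathode) − E°cell = +1.06 − (+1.32) = −0.26 V.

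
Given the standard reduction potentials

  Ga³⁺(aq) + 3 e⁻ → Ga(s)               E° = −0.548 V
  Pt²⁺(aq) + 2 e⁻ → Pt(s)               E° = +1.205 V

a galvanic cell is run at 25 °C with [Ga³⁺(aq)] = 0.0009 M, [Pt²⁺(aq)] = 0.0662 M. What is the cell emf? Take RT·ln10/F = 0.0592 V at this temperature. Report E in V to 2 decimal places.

+1.78 V

Pt²⁺/Pt is reduced (cathode, E° = +1.205 V) and Ga³⁺/Ga is oxidized (anode).
E°cell = +1.205 − (−0.548) = +1.753 V, with n = 6 electrons transferred.
For the overall reaction 3 Pt²⁺(aq) + 2 Ga(s) → 3 Pt(s) + 2 Ga³⁺(aq), Q = [Ga³⁺(aq)]^2 / [Pt²⁺(aq)]^3 = 0.00279, giving log Q = −2.554.
Applying E = E° − (RT ln10/nF)·log Q gives +1.753 − (0.0592/6)(−2.554) = +1.78 V.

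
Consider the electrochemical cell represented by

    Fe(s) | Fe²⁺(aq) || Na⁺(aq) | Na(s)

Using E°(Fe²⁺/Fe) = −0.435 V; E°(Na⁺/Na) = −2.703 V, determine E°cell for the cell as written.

−2.268 V

By convention the left-hand electrode in cell notation is the anode (oxidation) and the right-hand electrode is the cathode (reduction).
E°cell = E°(right) − E°(left) = −2.703 − (−0.435) = −2.268 V.
The negative sign shows that, as written, the cell would require an external voltage to drive the reaction.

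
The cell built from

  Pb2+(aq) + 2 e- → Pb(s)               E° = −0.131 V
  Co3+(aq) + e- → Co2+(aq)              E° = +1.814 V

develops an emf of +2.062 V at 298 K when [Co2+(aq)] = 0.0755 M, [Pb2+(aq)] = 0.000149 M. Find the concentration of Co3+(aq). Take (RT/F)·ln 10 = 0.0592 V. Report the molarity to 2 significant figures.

0.087 M

With Co³⁺/Co²⁺ at the cathode and Pb²⁺/Pb at the anode, E°cell = +1.814 − (−0.131) = +1.945 V (n = 2).
From the Nernst equation, log Q = n(E° − E)/0.0592 = 2·(+1.945 − (+2.062))/0.0592 = −3.953.
For 2 Co3+(aq) + Pb(s) → 2 Co2+(aq) + Pb2+(aq), the reaction quotient is Q = ([Co2+(aq)]^2·[Pb2+(aq)]) / [Co3+(aq)]^2.
Solving for the unknown gives log [Co3+(aq)] = −1.059, so [Co3+(aq)] ≈ 0.087 M.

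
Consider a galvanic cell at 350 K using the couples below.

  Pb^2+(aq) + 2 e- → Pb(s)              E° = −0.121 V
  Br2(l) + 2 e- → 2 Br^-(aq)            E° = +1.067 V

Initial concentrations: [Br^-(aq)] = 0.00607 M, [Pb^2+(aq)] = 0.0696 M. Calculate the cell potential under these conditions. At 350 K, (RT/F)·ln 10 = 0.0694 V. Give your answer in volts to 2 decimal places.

Br₂/Br⁻ is reduced (cathode, E° = +1.067 V) and Pb²⁺/Pb is oxidized (anode).
E°cell = E°cat − E°an = +1.067 − (−0.121) = +1.188 V; n = 2.
For the overall reaction Br2(l) + Pb(s) → 2 Br^-(aq) + Pb^2+(aq), Q = [Br^-(aq)]^2·[Pb^2+(aq)] = 2.56×10^−6, giving log Q = −5.591.
E = E° − (0.0694/n)·log Q = +1.188 − (0.0694/2)(−5.591) = +1.38 V.

+1.38 V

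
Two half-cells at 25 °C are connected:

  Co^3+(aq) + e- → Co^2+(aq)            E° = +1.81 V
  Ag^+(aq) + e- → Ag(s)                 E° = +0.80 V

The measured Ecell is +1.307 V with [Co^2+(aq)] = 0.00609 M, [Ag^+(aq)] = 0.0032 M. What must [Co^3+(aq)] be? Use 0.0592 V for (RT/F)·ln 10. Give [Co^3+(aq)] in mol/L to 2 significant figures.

2.0 M

The Co³⁺/Co²⁺ couple has the larger reduction potential, so it is the cathode: E°cell = +1.81 − (+0.80) = +1.01 V and n = 1.
Since E = E° − (0.0592/n)·log Q, log Q = n(E° − E)/0.0592 = −5.017.
The balanced reaction is Co^3+(aq) + Ag(s) → Co^2+(aq) + Ag^+(aq), so Q = ([Co^2+(aq)]·[Ag^+(aq)]) / [Co^3+(aq)].
Isolating [Co^3+(aq)] in Q = 10^{−5.017} yields log [Co^3+(aq)] = 0.307, i.e. 2.0 M.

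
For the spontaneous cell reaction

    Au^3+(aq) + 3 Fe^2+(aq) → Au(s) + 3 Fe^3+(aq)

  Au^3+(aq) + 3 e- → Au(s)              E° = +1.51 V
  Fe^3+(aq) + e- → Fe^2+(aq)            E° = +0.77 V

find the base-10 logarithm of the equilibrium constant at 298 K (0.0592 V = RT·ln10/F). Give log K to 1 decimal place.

The Au³⁺/Au couple is reduced (cathode); E°cell = +1.51 − (+0.77) = +0.74 V with n = 3.
At equilibrium E = 0, so log K = nE°cell / 0.0592 = (3)(+0.74) / 0.0592 = 37.5.

log K = 37.5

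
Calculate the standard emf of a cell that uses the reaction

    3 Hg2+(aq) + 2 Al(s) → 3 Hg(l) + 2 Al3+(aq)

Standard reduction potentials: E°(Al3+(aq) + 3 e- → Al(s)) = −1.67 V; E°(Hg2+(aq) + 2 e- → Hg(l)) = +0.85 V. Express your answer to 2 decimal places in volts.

Hg2+(aq) gains electrons, so the Hg²⁺/Hg couple is the cathode; the Al³⁺/Al couple is the anode.
E°cell = E°(cathode) − E°(anode) = +0.85 − (−1.67) = +2.52 V.

+2.52 V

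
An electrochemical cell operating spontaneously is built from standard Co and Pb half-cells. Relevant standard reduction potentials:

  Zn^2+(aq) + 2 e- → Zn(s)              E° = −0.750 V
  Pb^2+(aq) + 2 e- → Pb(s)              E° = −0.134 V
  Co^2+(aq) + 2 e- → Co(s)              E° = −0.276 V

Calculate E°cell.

+0.142 V

The Pb²⁺/Pb couple has the higher E°, so Pb ion is reduced (cathode) and Co is oxidized (anode).
E°cell = E°(cathode) − E°(anode) = −0.134 − (−0.276) = +0.142 V.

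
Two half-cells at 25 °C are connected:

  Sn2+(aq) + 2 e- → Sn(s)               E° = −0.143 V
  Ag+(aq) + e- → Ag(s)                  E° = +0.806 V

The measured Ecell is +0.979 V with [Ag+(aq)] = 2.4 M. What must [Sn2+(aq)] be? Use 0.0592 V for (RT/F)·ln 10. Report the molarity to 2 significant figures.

0.56 M

Ag⁺/Ag is the cathode (higher E°); E°cell = +0.806 − (−0.143) = +0.949 V with n = 2.
From the Nernst equation, log Q = n(E° − E)/0.0592 = 2·(+0.949 − (+0.979))/0.0592 = −1.014.
Balancing electrons gives 2 Ag+(aq) + Sn(s) → 2 Ag(s) + Sn2+(aq); thus Q = [Sn2+(aq)] / [Ag+(aq)]^2.
Substituting the known concentrations and solving, log [Sn2+(aq)] = −0.254 and [Sn2+(aq)] = 0.56 M.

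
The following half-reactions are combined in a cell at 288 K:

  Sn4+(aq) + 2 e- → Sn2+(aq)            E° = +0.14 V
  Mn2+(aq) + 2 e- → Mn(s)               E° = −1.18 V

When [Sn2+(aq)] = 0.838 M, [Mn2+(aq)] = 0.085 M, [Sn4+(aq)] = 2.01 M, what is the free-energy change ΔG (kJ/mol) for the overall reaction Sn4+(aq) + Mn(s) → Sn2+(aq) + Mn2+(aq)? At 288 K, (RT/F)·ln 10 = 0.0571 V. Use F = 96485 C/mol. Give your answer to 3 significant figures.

−263 kJ/mol

With Sn⁴⁺/Sn²⁺ reduced at the cathode, E°cell = +0.14 − (−1.18) = +1.32 V and n = 2.
The reaction quotient is ([Sn2+(aq)]·[Mn2+(aq)]) / [Sn4+(aq)] = 0.0354; by Nernst, E = +1.32 − (0.0571/2)(−1.451) = +1.3614 V.
ΔG = −nFE = −(2)(96485)(+1.3614) J/mol = −263 kJ/mol.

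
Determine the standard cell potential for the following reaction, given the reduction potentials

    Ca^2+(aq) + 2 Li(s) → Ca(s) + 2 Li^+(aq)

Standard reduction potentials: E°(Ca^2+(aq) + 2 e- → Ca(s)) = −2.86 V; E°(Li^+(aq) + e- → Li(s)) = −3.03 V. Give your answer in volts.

In the reaction as written, Ca^2+(aq) is reduced (cathode) and Li^+(aq) is produced by oxidation at the anode.
E°cell = E°(cathode) − E°(anode) = −2.86 − (−3.03) = +0.17 V.
The positive value indicates the reaction is spontaneous as written.

+0.17 V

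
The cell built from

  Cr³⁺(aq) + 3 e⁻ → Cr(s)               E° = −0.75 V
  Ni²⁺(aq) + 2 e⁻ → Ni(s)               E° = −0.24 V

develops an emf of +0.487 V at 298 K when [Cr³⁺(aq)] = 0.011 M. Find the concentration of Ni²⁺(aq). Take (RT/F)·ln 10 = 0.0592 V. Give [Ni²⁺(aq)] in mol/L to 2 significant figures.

0.0083 M

The Ni²⁺/Ni couple has the larger reduction potential, so it is the cathode: E°cell = −0.24 − (−0.75) = +0.51 V and n = 6.
Rearranging E = E° − (0.0592/n)·log Q gives log Q = 6(+0.51 − (+0.487))/0.0592 = 2.331.
The balanced reaction is 3 Ni²⁺(aq) + 2 Cr(s) → 3 Ni(s) + 2 Cr³⁺(aq), so Q = [Cr³⁺(aq)]^2 / [Ni²⁺(aq)]^3.
Isolating [Ni²⁺(aq)] in Q = 10^{2.331} yields log [Ni²⁺(aq)] = −2.083, i.e. 0.0083 M.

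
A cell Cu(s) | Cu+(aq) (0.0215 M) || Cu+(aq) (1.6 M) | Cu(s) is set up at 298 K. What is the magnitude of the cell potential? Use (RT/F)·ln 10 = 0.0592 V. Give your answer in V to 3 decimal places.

0.111 V

For a concentration cell E°cell = 0, since both electrodes use the same couple.
The compartment with the higher Cu+(aq) concentration (1.6 M) acts as the cathode; ions are reduced there and produced at the dilute (0.0215 M) anode.
With n = 1, Ecell = −(0.0592/1)·log([dilute]/[conc]) = −(0.0592/1)·log(0.0215/1.6) = +0.111 V.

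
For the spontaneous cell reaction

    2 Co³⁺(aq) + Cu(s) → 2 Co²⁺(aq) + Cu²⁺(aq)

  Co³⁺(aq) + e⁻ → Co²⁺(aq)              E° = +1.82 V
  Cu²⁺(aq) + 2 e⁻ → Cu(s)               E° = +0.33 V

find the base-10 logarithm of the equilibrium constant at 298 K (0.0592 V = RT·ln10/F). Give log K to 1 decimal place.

log K = 50.3

The Co³⁺/Co²⁺ couple is reduced (cathode); E°cell = +1.82 − (+0.33) = +1.49 V with n = 2.
At equilibrium E = 0, so log K = nE°cell / 0.0592 = (2)(+1.49) / 0.0592 = 50.3.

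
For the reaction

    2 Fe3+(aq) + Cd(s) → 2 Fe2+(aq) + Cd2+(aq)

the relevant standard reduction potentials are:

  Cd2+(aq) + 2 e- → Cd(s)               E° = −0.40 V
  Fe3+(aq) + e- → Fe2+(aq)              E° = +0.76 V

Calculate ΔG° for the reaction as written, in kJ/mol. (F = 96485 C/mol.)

In the reaction as written Fe3+(aq) is reduced, so the Fe³⁺/Fe²⁺ couple is the cathode and Cd²⁺/Cd is the anode.
E°cell = +0.76 − (−0.40) = +1.16 V; balancing electrons gives n = 2.
ΔG° = −nFE°cell = −(2)(96485)(+1.16) J/mol = −224 kJ/mol.

−224 kJ/mol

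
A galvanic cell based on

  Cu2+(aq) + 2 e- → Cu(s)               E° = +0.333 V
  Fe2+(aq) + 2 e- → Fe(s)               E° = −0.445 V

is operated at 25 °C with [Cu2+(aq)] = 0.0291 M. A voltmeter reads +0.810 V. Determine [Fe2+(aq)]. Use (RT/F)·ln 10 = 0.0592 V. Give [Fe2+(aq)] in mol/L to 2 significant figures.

The Cu²⁺/Cu couple has the larger reduction potential, so it is the cathode: E°cell = +0.333 − (−0.445) = +0.778 V and n = 2.
From the Nernst equation, log Q = n(E° − E)/0.0592 = 2·(+0.778 − (+0.810))/0.0592 = −1.081.
For Cu2+(aq) + Fe(s) → Cu(s) + Fe2+(aq), the reaction quotient is Q = [Fe2+(aq)] / [Cu2+(aq)].
Substituting the known concentrations and solving, log [Fe2+(aq)] = −2.617 and [Fe2+(aq)] = 0.0024 M.

0.0024 M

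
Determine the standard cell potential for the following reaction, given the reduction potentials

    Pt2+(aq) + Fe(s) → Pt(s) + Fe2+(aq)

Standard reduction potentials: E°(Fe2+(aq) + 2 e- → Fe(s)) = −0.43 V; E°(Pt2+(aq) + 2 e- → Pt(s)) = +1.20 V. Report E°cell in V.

In the reaction as written, Pt2+(aq) is reduced (cathode) and Fe2+(aq) is produced by oxidation at the anode.
E°cell = E°(cathode) − E°(anode) = +1.20 − (−0.43) = +1.63 V.
The positive value indicates the reaction is spontaneous as written.

+1.63 V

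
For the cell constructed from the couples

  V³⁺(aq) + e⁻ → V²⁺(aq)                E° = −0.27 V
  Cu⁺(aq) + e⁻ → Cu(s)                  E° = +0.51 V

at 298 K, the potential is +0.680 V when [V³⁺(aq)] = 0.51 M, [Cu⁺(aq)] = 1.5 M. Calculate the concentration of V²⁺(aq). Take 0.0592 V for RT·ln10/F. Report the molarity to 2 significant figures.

0.0070 M

Cu⁺/Cu is the cathode (higher E°); E°cell = +0.51 − (−0.27) = +0.78 V with n = 1.
From the Nernst equation, log Q = n(E° − E)/0.0592 = 1·(+0.78 − (+0.680))/0.0592 = 1.689.
For Cu⁺(aq) + V²⁺(aq) → Cu(s) + V³⁺(aq), the reaction quotient is Q = [V³⁺(aq)] / ([Cu⁺(aq)]·[V²⁺(aq)]).
Isolating [V²⁺(aq)] in Q = 10^{1.689} yields log [V²⁺(aq)] = −2.158, i.e. 0.0070 M.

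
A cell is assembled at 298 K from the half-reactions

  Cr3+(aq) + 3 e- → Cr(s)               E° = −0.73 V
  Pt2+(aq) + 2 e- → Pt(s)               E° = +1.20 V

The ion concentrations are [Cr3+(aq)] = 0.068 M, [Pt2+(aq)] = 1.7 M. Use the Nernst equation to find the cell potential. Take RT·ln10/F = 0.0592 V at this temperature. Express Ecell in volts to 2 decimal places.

Since E°(Pt²⁺/Pt) > E°(Cr³⁺/Cr), Pt²⁺/Pt serves as the cathode.
E°cell = +1.20 − (−0.73) = +1.93 V, with n = 6 electrons transferred.
The balanced reaction is 3 Pt2+(aq) + 2 Cr(s) → 3 Pt(s) + 2 Cr3+(aq), so Q = [Cr3+(aq)]^2 / [Pt2+(aq)]^3 = 0.000941 and log Q = −3.026.
By the Nernst equation, E = +1.93 − (0.0592/6)·(−3.026) = +1.96 V.

+1.96 V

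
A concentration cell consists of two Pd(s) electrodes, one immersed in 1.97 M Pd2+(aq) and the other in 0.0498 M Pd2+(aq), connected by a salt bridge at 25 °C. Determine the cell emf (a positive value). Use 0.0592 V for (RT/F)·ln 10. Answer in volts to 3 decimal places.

For a concentration cell E°cell = 0, since both electrodes use the same couple.
The compartment with the higher Pd2+(aq) concentration (1.97 M) acts as the cathode; ions are reduced there and produced at the dilute (0.0498 M) anode.
With n = 2, Ecell = −(0.0592/2)·log([dilute]/[conc]) = −(0.0592/2)·log(0.0498/1.97) = +0.047 V.

0.047 V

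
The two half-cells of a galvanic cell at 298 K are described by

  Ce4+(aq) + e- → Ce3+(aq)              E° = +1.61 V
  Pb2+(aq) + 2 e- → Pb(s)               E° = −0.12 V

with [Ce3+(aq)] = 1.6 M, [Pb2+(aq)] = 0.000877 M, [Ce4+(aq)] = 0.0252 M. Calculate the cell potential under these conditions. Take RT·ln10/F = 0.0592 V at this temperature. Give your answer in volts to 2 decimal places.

+1.71 V

Since E°(Ce⁴⁺/Ce³⁺) > E°(Pb²⁺/Pb), Ce⁴⁺/Ce³⁺ serves as the cathode.
The standard potential is +1.61 − (−0.12) = +1.73 V and the balanced reaction transfers n = 2 electrons.
Balancing gives 2 Ce4+(aq) + Pb(s) → 2 Ce3+(aq) + Pb2+(aq); hence Q = ([Ce3+(aq)]^2·[Pb2+(aq)]) / [Ce4+(aq)]^2 = 3.54 (log Q = 0.548).
E = E° − (0.0592/n)·log Q = +1.73 − (0.0592/2)(0.548) = +1.71 V.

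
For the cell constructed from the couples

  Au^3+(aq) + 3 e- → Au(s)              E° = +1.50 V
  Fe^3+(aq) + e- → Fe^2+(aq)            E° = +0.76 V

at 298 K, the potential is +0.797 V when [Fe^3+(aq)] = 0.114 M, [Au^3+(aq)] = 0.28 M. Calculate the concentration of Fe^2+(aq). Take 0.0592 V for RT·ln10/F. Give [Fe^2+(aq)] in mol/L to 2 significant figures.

1.6 M

Au³⁺/Au is the cathode (higher E°); E°cell = +1.50 − (+0.76) = +0.74 V with n = 3.
Since E = E° − (0.0592/n)·log Q, log Q = n(E° − E)/0.0592 = −2.889.
The balanced reaction is Au^3+(aq) + 3 Fe^2+(aq) → Au(s) + 3 Fe^3+(aq), so Q = [Fe^3+(aq)]^3 / ([Au^3+(aq)]·[Fe^2+(aq)]^3).
Isolating [Fe^2+(aq)] in Q = 10^{−2.889} yields log [Fe^2+(aq)] = 0.204, i.e. 1.6 M.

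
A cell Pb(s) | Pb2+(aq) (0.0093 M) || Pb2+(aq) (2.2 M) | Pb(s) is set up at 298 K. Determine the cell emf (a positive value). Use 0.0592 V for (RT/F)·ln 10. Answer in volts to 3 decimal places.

For a concentration cell E°cell = 0, since both electrodes use the same couple.
The compartment with the higher Pb2+(aq) concentration (2.2 M) acts as the cathode; ions are reduced there and produced at the dilute (0.0093 M) anode.
With n = 2, Ecell = −(0.0592/2)·log([dilute]/[conc]) = −(0.0592/2)·log(0.0093/2.2) = +0.070 V.

0.070 V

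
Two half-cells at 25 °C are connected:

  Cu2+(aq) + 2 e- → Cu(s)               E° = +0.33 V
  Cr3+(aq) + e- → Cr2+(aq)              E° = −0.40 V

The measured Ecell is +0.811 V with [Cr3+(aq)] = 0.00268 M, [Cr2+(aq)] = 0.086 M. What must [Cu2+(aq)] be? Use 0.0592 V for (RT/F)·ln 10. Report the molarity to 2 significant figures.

0.53 M

The Cu²⁺/Cu couple has the larger reduction potential, so it is the cathode: E°cell = +0.33 − (−0.40) = +0.73 V and n = 2.
From the Nernst equation, log Q = n(E° − E)/0.0592 = 2·(+0.73 − (+0.811))/0.0592 = −2.736.
The balanced reaction is Cu2+(aq) + 2 Cr2+(aq) → Cu(s) + 2 Cr3+(aq), so Q = [Cr3+(aq)]^2 / ([Cu2+(aq)]·[Cr2+(aq)]^2).
Substituting the known concentrations and solving, log [Cu2+(aq)] = −0.277 and [Cu2+(aq)] = 0.53 M.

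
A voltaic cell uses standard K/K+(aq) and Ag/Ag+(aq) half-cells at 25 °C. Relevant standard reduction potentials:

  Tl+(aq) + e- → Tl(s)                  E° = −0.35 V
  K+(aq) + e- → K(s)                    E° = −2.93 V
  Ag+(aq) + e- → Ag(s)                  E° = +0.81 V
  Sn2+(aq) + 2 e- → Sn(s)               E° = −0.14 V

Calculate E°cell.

Of the two couples in this cell, the one with the more positive reduction potential is reduced at the cathode: here that is Ag⁺/Ag (+0.81 V); K⁺/K (−2.93 V) is the anode.
E°cell = E°(cathode) − E°(anode) = +0.81 − (−2.93) = +3.74 V.

+3.74 V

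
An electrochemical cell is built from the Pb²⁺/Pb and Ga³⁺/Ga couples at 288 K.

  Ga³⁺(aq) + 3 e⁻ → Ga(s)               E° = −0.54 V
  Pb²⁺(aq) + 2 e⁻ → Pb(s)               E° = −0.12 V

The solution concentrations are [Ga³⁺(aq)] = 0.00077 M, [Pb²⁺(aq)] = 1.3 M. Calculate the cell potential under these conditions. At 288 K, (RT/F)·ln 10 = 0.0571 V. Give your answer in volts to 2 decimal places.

The Pb²⁺/Pb couple has the more positive E°, so it is the cathode; Ga³⁺/Ga is the anode.
E°cell = −0.12 − (−0.54) = +0.42 V, with n = 6 electrons transferred.
For the overall reaction 3 Pb²⁺(aq) + 2 Ga(s) → 3 Pb(s) + 2 Ga³⁺(aq), Q = [Ga³⁺(aq)]^2 / [Pb²⁺(aq)]^3 = 2.7×10^−7, giving log Q = −6.569.
By the Nernst equation, E = +0.42 − (0.0571/6)·(−6.569) = +0.48 V.

+0.48 V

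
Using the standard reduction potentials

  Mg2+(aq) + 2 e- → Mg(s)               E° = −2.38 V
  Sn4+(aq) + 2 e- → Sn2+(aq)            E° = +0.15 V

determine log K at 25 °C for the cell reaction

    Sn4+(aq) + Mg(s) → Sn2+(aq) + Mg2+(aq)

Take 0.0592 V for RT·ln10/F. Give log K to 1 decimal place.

The Sn⁴⁺/Sn²⁺ couple is reduced (cathode); E°cell = +0.15 − (−2.38) = +2.53 V with n = 2.
At equilibrium E = 0, so log K = nE°cell / 0.0592 = (2)(+2.53) / 0.0592 = 85.5.

log K = 85.5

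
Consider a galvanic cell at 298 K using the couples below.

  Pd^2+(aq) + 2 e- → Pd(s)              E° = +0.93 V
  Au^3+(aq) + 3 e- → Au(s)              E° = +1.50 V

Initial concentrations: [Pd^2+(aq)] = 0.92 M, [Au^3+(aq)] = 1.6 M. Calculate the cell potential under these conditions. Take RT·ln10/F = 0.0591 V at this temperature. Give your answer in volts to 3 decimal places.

+0.575 V

Since E°(Au³⁺/Au) > E°(Pd²⁺/Pd), Au³⁺/Au serves as the cathode.
E°cell = +1.50 − (+0.93) = +0.57 V, with n = 6 electrons transferred.
For the overall reaction 2 Au^3+(aq) + 3 Pd(s) → 2 Au(s) + 3 Pd^2+(aq), Q = [Pd^2+(aq)]^3 / [Au^3+(aq)]^2 = 0.304, giving log Q = −0.517.
Applying E = E° − (RT ln10/nF)·log Q gives +0.57 − (0.0591/6)(−0.517) = +0.575 V.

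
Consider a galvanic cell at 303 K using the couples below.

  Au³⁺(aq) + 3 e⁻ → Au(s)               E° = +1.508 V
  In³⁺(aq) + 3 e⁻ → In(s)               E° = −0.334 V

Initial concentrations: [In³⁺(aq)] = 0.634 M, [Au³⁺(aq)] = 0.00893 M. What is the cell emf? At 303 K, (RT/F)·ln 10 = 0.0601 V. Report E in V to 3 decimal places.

+1.805 V

Au³⁺/Au is reduced (cathode, E° = +1.508 V) and In³⁺/In is oxidized (anode).
The standard potential is +1.508 − (−0.334) = +1.842 V and the balanced reaction transfers n = 3 electrons.
The balanced reaction is Au³⁺(aq) + In(s) → Au(s) + In³⁺(aq), so Q = [In³⁺(aq)] / [Au³⁺(aq)] = 71 and log Q = 1.851.
Applying E = E° − (RT ln10/nF)·log Q gives +1.842 − (0.0601/3)(1.851) = +1.805 V.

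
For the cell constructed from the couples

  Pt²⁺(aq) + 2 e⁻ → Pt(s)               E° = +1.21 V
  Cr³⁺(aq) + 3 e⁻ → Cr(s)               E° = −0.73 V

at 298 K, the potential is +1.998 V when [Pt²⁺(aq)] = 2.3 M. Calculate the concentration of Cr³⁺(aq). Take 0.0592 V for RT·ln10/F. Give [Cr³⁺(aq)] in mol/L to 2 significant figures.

The Pt²⁺/Pt couple has the larger reduction potential, so it is the cathode: E°cell = +1.21 − (−0.73) = +1.94 V and n = 6.
From the Nernst equation, log Q = n(E° − E)/0.0592 = 6·(+1.94 − (+1.998))/0.0592 = −5.878.
Balancing electrons gives 3 Pt²⁺(aq) + 2 Cr(s) → 3 Pt(s) + 2 Cr³⁺(aq); thus Q = [Cr³⁺(aq)]^2 / [Pt²⁺(aq)]^3.
Isolating [Cr³⁺(aq)] in Q = 10^{−5.878} yields log [Cr³⁺(aq)] = −2.396, i.e. 0.0040 M.

0.0040 M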